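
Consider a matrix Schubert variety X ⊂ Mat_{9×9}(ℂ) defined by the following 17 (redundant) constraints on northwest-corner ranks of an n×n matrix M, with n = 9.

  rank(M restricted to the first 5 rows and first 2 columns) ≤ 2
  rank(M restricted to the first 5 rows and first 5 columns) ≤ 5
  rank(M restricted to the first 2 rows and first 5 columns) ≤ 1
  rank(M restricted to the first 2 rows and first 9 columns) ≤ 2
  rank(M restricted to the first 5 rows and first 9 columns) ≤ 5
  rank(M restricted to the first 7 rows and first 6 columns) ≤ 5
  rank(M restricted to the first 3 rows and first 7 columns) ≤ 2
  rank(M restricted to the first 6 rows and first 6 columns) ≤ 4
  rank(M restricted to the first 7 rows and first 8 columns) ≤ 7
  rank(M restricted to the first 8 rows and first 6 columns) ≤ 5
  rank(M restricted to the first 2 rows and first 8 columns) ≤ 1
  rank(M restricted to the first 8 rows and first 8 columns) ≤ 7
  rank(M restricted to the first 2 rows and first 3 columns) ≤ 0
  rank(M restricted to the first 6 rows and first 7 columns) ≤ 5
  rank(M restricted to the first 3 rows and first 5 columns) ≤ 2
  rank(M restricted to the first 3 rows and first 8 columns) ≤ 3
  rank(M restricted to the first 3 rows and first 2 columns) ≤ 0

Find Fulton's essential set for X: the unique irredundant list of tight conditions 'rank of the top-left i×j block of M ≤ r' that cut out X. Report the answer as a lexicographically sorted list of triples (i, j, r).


Recovering R(i,j) via the rank-extension bound from the 17 conditions:

  0 0 0 1 1 1 1 1 1
  0 0 0 1 1 1 1 1 2
  0 0 1 2 2 2 2 2 3
  1 1 2 3 3 3 3 3 4
  1 2 3 4 4 4 4 4 5
  1 2 3 4 4 4 5 5 6
  1 2 3 4 5 5 6 6 7
  1 2 3 4 5 5 6 7 8
  1 2 3 4 5 6 7 8 9

second differences of R give the permutation w = (4, 9, 3, 1, 2, 7, 5, 8, 6).

Fulton essential set (5 of the 15 Rothe cells):

[(2, 3, 0), (2, 8, 1), (3, 2, 0), (6, 6, 4), (8, 6, 5)]


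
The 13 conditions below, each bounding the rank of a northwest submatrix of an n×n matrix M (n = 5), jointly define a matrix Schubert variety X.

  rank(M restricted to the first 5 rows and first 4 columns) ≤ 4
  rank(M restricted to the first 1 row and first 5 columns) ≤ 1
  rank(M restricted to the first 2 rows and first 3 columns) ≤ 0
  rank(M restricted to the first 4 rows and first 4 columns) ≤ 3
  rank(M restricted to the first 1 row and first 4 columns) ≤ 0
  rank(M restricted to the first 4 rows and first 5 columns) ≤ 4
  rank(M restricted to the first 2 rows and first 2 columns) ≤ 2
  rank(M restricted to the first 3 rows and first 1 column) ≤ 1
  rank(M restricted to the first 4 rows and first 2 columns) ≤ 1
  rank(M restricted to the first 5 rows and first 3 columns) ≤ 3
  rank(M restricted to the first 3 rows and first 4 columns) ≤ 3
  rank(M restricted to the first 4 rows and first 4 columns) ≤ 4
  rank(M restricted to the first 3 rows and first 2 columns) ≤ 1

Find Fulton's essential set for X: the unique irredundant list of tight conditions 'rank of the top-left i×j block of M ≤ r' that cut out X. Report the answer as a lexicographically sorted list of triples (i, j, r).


Reconstructing r_w from the 13 given conditions:

  R[1]: 0 0 0 0 1
  R[2]: 0 0 0 1 2
  R[3]: 1 1 1 2 3
  R[4]: 1 1 2 3 4
  R[5]: 1 2 3 4 5

hence w(1..5) = (5, 4, 1, 3, 2).

D(w) has 8 cells with 3 SE-corners; essential set:

[(1, 4, 0), (2, 3, 0), (4, 2, 1)]


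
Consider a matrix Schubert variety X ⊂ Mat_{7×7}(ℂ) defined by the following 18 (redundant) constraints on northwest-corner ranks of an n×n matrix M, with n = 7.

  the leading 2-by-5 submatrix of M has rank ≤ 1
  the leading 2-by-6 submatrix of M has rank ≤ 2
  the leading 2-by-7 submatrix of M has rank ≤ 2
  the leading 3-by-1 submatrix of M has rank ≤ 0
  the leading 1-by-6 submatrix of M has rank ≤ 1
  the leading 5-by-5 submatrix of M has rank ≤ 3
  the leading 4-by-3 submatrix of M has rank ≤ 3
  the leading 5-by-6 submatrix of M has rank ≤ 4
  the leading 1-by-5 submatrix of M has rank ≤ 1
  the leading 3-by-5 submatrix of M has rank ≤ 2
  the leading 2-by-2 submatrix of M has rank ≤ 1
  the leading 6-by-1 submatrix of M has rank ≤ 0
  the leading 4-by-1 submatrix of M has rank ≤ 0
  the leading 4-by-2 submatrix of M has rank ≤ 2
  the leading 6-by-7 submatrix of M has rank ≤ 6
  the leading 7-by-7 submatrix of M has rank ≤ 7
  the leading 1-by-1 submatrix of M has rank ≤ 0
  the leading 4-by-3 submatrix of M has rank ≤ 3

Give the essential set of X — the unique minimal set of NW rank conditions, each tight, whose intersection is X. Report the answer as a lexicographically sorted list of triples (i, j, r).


Reconstructing r_w from the 18 given conditions:

  R[1]: 0 | 1 | 1 | 1 | 1 | 1 | 1
  R[2]: 0 | 1 | 1 | 1 | 1 | 2 | 2
  R[3]: 0 | 1 | 2 | 2 | 2 | 3 | 3
  R[4]: 0 | 1 | 2 | 3 | 3 | 4 | 4
  R[5]: 0 | 1 | 2 | 3 | 3 | 4 | 5
  R[6]: 0 | 1 | 2 | 3 | 4 | 5 | 6
  R[7]: 1 | 2 | 3 | 4 | 5 | 6 | 7

the unique w with this rank table is (2, 6, 3, 4, 7, 5, 1).

|D(w)|=10, |Ess(w)|=3:

[(2, 5, 1), (5, 5, 3), (6, 1, 0)]


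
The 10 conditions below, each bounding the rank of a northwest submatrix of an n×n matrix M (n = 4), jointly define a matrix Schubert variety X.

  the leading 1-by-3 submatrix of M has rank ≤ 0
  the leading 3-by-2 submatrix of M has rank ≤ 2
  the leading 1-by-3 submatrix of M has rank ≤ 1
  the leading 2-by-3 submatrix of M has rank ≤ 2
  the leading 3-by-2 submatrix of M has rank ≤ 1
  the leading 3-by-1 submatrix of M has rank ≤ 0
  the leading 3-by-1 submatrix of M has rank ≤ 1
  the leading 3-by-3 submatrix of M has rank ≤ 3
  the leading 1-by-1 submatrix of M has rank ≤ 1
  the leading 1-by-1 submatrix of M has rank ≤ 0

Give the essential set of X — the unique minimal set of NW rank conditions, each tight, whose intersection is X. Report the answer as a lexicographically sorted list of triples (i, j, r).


Rank table r_w(4×4) implied by the 10 constraints:

  R[1]: 0 | 0 | 0 | 1
  R[2]: 0 | 1 | 1 | 2
  R[3]: 0 | 1 | 2 | 3
  R[4]: 1 | 2 | 3 | 4

the unique w with this rank table is (4, 2, 3, 1).

D(w) has 5 cells with 2 SE-corners; essential set:

[(1, 3, 0), (3, 1, 0)]


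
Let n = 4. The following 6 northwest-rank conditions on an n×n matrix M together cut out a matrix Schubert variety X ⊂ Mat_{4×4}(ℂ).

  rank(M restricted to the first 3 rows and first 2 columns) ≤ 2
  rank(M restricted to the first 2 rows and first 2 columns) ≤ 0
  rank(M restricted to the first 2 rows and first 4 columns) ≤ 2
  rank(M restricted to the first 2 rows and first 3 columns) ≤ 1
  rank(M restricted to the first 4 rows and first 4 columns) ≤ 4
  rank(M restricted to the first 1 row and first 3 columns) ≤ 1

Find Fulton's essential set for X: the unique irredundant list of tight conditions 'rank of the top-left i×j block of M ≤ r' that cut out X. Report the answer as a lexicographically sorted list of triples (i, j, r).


Propagating the 6 rank bounds to every northwest block:

  i=1: 0, 0, 1, 1
  i=2: 0, 0, 1, 2
  i=3: 1, 1, 2, 3
  i=4: 1, 2, 3, 4

giving w = (3, 4, 1, 2) via Δ²R.

|D(w)|=4, |Ess(w)|=1:

[(2, 2, 0)]


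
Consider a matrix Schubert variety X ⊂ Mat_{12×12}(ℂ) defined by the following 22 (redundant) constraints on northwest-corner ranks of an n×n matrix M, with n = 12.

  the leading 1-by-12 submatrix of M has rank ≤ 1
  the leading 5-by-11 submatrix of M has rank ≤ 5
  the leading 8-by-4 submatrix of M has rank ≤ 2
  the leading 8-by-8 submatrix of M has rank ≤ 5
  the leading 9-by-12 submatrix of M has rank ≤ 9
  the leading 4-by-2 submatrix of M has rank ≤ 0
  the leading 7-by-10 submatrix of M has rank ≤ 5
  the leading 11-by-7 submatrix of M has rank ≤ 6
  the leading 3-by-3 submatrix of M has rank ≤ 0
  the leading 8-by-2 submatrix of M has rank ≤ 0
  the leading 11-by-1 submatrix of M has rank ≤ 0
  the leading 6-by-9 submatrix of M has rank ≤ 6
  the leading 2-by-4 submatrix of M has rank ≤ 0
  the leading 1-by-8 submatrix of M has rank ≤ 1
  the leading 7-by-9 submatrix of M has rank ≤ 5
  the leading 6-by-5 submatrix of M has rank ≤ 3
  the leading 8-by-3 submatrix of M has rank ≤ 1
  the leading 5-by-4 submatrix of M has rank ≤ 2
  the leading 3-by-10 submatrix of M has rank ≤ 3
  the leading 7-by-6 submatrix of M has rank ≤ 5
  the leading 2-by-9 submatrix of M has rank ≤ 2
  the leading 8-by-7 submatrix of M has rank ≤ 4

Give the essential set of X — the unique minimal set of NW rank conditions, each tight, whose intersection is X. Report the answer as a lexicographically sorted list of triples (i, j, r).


Computing R[i][j] = min implied NW-rank bound (n=12, 22 conditions):

  0 0 0 0 1 1 1 1 1 1 1 1
  0 0 0 0 1 2 2 2 2 2 2 2
  0 0 0 1 2 3 3 3 3 3 3 3
  0 0 1 2 3 4 4 4 4 4 4 4
  0 0 1 2 3 4 4 5 5 5 5 5
  0 0 1 2 3 4 4 5 5 5 6 6
  0 0 1 2 3 4 4 5 5 5 6 7
  0 0 1 2 3 4 4 5 6 6 7 8
  0 1 2 3 4 5 5 6 7 7 8 9
  0 1 2 3 4 5 6 7 8 8 9 10
  0 1 2 3 4 5 6 7 8 9 10 11
  1 2 3 4 5 6 7 8 9 10 11 12

giving w = (5, 6, 4, 3, 8, 11, 12, 9, 2, 7, 10, 1) via Δ²R.

Fulton essential set (6 of the 32 Rothe cells):

[(2, 4, 0), (3, 3, 0), (7, 10, 5), (8, 2, 0), (8, 7, 4), (11, 1, 0)]


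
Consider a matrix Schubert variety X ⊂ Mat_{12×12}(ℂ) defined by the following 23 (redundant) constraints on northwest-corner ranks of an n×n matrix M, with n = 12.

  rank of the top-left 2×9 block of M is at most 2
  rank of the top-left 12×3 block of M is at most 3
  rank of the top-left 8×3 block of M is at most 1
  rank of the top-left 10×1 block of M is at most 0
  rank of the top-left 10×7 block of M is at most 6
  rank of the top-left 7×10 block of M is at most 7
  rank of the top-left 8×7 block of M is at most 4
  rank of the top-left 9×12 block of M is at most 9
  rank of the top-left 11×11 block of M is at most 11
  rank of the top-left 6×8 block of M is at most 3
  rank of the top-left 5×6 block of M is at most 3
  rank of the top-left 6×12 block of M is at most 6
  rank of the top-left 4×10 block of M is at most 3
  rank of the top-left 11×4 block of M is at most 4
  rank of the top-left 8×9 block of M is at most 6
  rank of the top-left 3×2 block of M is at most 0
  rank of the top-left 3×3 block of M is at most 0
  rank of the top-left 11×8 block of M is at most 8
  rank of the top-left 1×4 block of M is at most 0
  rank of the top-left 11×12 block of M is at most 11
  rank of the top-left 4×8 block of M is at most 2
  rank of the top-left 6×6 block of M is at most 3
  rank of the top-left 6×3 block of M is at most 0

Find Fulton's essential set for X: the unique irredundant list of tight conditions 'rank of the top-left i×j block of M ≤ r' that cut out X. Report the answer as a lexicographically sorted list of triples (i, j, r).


Reconstructing r_w from the 23 given conditions:

  row 1: 0 | 0 | 0 | 0 | 1 | 1 | 1 | 1 | 1 | 1 | 1 | 1
  row 2: 0 | 0 | 0 | 1 | 2 | 2 | 2 | 2 | 2 | 2 | 2 | 2
  row 3: 0 | 0 | 0 | 1 | 2 | 2 | 2 | 2 | 3 | 3 | 3 | 3
  row 4: 0 | 0 | 0 | 1 | 2 | 2 | 2 | 2 | 3 | 3 | 4 | 4
  row 5: 0 | 0 | 0 | 1 | 2 | 3 | 3 | 3 | 4 | 4 | 5 | 5
  row 6: 0 | 0 | 0 | 1 | 2 | 3 | 3 | 3 | 4 | 5 | 6 | 6
  row 7: 0 | 1 | 1 | 2 | 3 | 4 | 4 | 4 | 5 | 6 | 7 | 7
  row 8: 0 | 1 | 1 | 2 | 3 | 4 | 4 | 5 | 6 | 7 | 8 | 8
  row 9: 0 | 1 | 2 | 3 | 4 | 5 | 5 | 6 | 7 | 8 | 9 | 9
  row 10: 0 | 1 | 2 | 3 | 4 | 5 | 6 | 7 | 8 | 9 | 10 | 10
  row 11: 1 | 2 | 3 | 4 | 5 | 6 | 7 | 8 | 9 | 10 | 11 | 11
  row 12: 1 | 2 | 3 | 4 | 5 | 6 | 7 | 8 | 9 | 10 | 11 | 12

so w = (5, 4, 9, 11, 6, 10, 2, 8, 3, 7, 1, 12).

Rothe diagram D(w) (34 cells), 8 SE-corners (essential conditions):

[(1, 4, 0), (4, 8, 2), (4, 10, 3), (6, 3, 0), (6, 8, 3), (8, 3, 1), (8, 7, 4), (10, 1, 0)]


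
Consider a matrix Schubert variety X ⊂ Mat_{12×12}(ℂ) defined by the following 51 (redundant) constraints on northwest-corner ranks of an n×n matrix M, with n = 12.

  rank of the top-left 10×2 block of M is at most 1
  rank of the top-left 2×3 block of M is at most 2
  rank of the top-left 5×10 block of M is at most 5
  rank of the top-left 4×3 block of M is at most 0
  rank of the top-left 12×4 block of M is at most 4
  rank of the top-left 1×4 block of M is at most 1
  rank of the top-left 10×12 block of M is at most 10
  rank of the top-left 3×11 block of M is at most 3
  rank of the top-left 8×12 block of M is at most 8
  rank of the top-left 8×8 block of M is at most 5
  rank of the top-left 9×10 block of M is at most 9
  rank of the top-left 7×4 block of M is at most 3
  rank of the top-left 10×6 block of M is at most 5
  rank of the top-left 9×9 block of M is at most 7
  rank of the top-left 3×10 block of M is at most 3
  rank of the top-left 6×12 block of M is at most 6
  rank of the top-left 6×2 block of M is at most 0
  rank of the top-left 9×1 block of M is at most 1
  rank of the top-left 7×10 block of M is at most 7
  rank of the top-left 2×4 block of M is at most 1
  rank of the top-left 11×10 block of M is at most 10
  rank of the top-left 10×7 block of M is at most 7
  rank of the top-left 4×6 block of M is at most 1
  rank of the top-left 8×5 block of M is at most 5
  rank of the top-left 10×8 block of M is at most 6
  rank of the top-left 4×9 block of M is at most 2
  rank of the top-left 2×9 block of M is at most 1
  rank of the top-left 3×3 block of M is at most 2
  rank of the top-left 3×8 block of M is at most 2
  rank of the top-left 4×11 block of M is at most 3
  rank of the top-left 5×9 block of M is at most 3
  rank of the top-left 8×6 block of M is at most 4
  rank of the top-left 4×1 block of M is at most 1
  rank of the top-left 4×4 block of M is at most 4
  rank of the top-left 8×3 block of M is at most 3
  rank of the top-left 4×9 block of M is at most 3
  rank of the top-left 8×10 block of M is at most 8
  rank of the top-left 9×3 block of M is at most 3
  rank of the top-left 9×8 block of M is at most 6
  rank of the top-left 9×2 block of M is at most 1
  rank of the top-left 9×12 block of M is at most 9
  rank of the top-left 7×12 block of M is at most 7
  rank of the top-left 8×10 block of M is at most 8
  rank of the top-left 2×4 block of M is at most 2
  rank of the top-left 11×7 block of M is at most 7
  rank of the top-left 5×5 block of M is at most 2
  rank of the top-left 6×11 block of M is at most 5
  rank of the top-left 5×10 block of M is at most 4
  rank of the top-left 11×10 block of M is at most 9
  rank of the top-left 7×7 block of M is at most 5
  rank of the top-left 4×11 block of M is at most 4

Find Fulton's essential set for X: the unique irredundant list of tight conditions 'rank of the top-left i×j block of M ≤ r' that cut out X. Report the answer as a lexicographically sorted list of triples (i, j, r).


Recovering R(i,j) via the rank-extension bound from the 51 conditions:

  0, 0, 0, 1, 1, 1, 1, 1, 1, 1, 1, 1
  0, 0, 0, 1, 1, 1, 1, 1, 1, 2, 2, 2
  0, 0, 0, 1, 1, 1, 2, 2, 2, 3, 3, 3
  0, 0, 0, 1, 1, 1, 2, 2, 2, 3, 3, 4
  0, 0, 1, 2, 2, 2, 3, 3, 3, 4, 4, 5
  0, 0, 1, 2, 3, 3, 4, 4, 4, 5, 5, 6
  1, 1, 2, 3, 4, 4, 5, 5, 5, 6, 6, 7
  1, 1, 2, 3, 4, 4, 5, 5, 6, 7, 7, 8
  1, 1, 2, 3, 4, 5, 6, 6, 7, 8, 8, 9
  1, 1, 2, 3, 4, 5, 6, 6, 7, 8, 9, 10
  1, 2, 3, 4, 5, 6, 7, 7, 8, 9, 10, 11
  1, 2, 3, 4, 5, 6, 7, 8, 9, 10, 11, 12

so w = (4, 10, 7, 12, 3, 5, 1, 9, 6, 11, 2, 8).

Rothe diagram D(w) (34 cells), 10 SE-corners (essential conditions):

[(2, 9, 1), (4, 3, 0), (4, 6, 1), (4, 9, 2), (4, 11, 3), (6, 2, 0), (8, 6, 4), (8, 8, 5), (10, 2, 1), (10, 8, 6)]


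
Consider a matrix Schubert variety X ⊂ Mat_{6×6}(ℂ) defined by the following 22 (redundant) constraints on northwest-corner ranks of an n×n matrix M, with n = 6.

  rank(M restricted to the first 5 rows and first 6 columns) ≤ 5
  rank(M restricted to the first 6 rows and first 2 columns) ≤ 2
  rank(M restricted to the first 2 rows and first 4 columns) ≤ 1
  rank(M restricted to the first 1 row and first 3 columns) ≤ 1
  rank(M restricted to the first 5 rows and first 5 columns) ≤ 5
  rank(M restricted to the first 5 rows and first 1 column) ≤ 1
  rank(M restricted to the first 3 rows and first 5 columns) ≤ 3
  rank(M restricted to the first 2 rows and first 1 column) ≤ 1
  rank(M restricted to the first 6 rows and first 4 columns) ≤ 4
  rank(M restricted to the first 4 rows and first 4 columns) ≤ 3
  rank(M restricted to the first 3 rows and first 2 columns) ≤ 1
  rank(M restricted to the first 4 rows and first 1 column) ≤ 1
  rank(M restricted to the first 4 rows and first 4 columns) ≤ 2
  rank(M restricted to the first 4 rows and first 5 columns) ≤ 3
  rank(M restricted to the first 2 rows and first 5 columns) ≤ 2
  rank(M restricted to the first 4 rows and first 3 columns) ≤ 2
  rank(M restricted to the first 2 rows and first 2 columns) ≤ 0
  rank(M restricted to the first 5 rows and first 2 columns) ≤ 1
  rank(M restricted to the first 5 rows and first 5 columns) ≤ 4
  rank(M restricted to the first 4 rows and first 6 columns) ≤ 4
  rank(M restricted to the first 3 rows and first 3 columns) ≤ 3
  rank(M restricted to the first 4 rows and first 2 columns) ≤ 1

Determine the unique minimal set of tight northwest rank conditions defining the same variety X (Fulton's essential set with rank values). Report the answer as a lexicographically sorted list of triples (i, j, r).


Propagating the 22 rank bounds to every northwest block:

  row 1: 0, 0, 1, 1, 1, 1
  row 2: 0, 0, 1, 1, 2, 2
  row 3: 1, 1, 2, 2, 3, 3
  row 4: 1, 1, 2, 2, 3, 4
  row 5: 1, 1, 2, 3, 4, 5
  row 6: 1, 2, 3, 4, 5, 6

hence w(1..6) = (3, 5, 1, 6, 4, 2).

|D(w)|=8, |Ess(w)|=4:

[(2, 2, 0), (2, 4, 1), (4, 4, 2), (5, 2, 1)]


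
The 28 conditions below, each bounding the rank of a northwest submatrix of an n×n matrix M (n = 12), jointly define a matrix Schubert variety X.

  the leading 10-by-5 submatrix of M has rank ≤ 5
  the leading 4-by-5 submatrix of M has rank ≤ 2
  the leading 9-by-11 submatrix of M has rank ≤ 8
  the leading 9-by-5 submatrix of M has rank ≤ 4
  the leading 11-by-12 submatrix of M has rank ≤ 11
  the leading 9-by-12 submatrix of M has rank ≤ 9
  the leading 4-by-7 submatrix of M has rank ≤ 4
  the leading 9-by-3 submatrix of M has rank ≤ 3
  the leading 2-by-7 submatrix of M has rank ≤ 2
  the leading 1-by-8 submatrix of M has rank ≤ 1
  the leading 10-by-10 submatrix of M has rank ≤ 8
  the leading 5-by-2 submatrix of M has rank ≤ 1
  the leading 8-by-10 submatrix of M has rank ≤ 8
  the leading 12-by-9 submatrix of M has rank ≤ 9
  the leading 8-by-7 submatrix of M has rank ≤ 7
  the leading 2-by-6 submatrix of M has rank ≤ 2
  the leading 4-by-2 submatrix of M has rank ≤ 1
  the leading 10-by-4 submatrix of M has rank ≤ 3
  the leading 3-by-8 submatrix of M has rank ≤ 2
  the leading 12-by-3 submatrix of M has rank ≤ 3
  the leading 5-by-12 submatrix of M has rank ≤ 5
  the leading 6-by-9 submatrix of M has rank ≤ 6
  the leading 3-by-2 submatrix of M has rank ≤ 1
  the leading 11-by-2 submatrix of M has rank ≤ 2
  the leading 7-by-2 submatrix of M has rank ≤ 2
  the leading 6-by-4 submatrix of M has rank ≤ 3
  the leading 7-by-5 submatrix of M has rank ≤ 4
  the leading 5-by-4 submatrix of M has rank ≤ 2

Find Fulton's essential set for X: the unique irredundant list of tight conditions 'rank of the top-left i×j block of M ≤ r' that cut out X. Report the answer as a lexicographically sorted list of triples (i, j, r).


Rank table r_w(12×12) implied by the 28 constraints:

  1  1  1  1  1  1  1  1  1  1  1  1
  1  1  2  2  2  2  2  2  2  2  2  2
  1  1  2  2  2  2  2  2  3  3  3  3
  1  1  2  2  2  3  3  3  4  4  4  4
  1  1  2  2  3  4  4  4  5  5  5  5
  1  2  3  3  4  5  5  5  6  6  6  6
  1  2  3  3  4  5  6  6  7  7  7  7
  1  2  3  3  4  5  6  7  8  8  8  8
  1  2  3  3  4  5  6  7  8  8  8  9
  1  2  3  3  4  5  6  7  8  8  9  10
  1  2  3  4  5  6  7  8  9  9  10  11
  1  2  3  4  5  6  7  8  9  10  11  12

so w = (1, 3, 9, 6, 5, 2, 7, 8, 12, 11, 4, 10).

D(w) has 19 cells with 7 SE-corners; essential set:

[(3, 8, 2), (4, 5, 2), (5, 2, 1), (5, 4, 2), (9, 11, 8), (10, 4, 3), (10, 10, 8)]


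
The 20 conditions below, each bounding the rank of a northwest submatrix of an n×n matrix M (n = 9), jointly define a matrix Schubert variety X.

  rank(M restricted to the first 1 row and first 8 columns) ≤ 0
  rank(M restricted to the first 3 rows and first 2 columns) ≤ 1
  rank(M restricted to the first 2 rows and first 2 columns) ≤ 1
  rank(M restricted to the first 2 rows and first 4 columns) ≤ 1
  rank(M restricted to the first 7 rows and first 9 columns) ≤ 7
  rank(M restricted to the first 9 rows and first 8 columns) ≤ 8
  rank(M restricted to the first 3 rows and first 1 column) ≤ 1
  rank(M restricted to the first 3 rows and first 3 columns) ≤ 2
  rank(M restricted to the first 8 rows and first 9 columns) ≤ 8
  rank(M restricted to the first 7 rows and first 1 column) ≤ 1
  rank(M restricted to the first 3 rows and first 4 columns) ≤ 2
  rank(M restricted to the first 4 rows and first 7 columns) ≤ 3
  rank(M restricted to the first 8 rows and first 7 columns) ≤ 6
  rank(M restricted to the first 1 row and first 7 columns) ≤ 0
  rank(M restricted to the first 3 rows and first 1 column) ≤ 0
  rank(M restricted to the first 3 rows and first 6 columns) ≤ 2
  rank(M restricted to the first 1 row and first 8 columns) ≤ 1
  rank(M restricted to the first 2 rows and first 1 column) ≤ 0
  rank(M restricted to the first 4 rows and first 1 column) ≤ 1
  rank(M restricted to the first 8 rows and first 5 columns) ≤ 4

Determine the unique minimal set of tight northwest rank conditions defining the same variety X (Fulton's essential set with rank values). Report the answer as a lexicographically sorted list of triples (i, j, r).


Reconstructing r_w from the 20 given conditions:

  row 1: 0 0 0 0 0 0 0 0 1
  row 2: 0 1 1 1 1 1 1 1 2
  row 3: 0 1 2 2 2 2 2 2 3
  row 4: 1 2 3 3 3 3 3 3 4
  row 5: 1 2 3 4 4 4 4 4 5
  row 6: 1 2 3 4 4 5 5 5 6
  row 7: 1 2 3 4 4 5 6 6 7
  row 8: 1 2 3 4 4 5 6 7 8
  row 9: 1 2 3 4 5 6 7 8 9

second differences of R give the permutation w = (9, 2, 3, 1, 4, 6, 7, 8, 5).

|D(w)|=13, |Ess(w)|=3:

[(1, 8, 0), (3, 1, 0), (8, 5, 4)]


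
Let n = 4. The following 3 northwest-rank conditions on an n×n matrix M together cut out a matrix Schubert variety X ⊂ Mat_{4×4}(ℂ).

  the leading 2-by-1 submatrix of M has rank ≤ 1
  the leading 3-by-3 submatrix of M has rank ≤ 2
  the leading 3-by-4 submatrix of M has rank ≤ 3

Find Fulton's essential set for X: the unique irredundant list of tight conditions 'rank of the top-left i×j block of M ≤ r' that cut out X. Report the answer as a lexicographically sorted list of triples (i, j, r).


Rank table r_w(4×4) implied by the 3 constraints:

  1 1 1 1
  1 2 2 2
  1 2 2 3
  1 2 3 4

hence w(1..4) = (1, 2, 4, 3).

D(w) has 1 cell with 1 SE-corner; essential set:

[(3, 3, 2)]


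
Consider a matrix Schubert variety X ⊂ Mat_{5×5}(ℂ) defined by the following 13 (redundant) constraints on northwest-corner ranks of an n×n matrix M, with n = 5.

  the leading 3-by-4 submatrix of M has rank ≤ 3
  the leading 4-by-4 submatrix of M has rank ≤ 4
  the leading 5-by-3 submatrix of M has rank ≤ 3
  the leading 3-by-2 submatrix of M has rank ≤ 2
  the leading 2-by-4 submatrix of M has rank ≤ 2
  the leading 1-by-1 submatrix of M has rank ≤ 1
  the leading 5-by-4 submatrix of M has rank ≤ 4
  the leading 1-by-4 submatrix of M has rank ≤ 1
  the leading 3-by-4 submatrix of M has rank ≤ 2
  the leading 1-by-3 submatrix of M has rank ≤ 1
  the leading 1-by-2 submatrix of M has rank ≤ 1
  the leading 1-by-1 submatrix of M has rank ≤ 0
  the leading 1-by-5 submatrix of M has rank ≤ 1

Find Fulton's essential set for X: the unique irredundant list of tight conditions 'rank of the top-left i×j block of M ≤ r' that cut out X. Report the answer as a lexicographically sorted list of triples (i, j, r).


Rank table r_w(5×5) implied by the 13 constraints:

  i=1: 0, 1, 1, 1, 1
  i=2: 1, 2, 2, 2, 2
  i=3: 1, 2, 2, 2, 3
  i=4: 1, 2, 3, 3, 4
  i=5: 1, 2, 3, 4, 5

giving w = (2, 1, 5, 3, 4) via Δ²R.

|D(w)|=3, |Ess(w)|=2:

[(1, 1, 0), (3, 4, 2)]


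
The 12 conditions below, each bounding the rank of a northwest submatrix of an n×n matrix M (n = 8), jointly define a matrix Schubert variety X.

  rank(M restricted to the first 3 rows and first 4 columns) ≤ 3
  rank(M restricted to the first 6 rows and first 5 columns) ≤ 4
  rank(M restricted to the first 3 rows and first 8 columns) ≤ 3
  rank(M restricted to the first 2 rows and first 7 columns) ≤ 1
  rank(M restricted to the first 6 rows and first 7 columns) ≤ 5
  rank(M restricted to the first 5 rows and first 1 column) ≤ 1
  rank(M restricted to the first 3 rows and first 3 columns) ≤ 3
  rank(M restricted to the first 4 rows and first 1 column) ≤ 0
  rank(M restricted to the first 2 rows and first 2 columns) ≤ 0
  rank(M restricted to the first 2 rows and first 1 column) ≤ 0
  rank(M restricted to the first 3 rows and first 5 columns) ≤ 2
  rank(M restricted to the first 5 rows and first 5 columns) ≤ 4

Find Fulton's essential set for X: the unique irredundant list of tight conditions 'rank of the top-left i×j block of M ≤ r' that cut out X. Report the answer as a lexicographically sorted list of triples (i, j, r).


Rank table r_w(8×8) implied by the 12 constraints:

  0  0  1  1  1  1  1  1
  0  0  1  1  1  1  1  2
  0  1  2  2  2  2  2  3
  0  1  2  3  3  3  3  4
  1  2  3  4  4  4  4  5
  1  2  3  4  4  5  5  6
  1  2  3  4  5  6  6  7
  1  2  3  4  5  6  7  8

second differences of R give the permutation w = (3, 8, 2, 4, 1, 6, 5, 7).

Fulton essential set (4 of the 11 Rothe cells):

[(2, 2, 0), (2, 7, 1), (4, 1, 0), (6, 5, 4)]


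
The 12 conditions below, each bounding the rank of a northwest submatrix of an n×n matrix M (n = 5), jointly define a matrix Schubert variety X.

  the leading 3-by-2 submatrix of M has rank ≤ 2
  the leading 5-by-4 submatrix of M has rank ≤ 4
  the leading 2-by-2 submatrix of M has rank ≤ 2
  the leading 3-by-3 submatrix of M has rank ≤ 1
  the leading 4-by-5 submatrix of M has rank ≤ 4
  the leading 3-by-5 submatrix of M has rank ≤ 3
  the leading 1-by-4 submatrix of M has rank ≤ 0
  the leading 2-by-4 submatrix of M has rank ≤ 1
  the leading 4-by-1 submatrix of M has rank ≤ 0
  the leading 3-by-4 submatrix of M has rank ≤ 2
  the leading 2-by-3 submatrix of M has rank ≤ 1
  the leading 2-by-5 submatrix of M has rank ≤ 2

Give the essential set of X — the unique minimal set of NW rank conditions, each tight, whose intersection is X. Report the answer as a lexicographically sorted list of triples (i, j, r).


Reconstructing r_w from the 12 given conditions:

  row 1: 0  0  0  0  1
  row 2: 0  1  1  1  2
  row 3: 0  1  1  2  3
  row 4: 0  1  2  3  4
  row 5: 1  2  3  4  5

hence w(1..5) = (5, 2, 4, 3, 1).

3 SE-corners of the 8-cell Rothe diagram give Ess(w):

[(1, 4, 0), (3, 3, 1), (4, 1, 0)]


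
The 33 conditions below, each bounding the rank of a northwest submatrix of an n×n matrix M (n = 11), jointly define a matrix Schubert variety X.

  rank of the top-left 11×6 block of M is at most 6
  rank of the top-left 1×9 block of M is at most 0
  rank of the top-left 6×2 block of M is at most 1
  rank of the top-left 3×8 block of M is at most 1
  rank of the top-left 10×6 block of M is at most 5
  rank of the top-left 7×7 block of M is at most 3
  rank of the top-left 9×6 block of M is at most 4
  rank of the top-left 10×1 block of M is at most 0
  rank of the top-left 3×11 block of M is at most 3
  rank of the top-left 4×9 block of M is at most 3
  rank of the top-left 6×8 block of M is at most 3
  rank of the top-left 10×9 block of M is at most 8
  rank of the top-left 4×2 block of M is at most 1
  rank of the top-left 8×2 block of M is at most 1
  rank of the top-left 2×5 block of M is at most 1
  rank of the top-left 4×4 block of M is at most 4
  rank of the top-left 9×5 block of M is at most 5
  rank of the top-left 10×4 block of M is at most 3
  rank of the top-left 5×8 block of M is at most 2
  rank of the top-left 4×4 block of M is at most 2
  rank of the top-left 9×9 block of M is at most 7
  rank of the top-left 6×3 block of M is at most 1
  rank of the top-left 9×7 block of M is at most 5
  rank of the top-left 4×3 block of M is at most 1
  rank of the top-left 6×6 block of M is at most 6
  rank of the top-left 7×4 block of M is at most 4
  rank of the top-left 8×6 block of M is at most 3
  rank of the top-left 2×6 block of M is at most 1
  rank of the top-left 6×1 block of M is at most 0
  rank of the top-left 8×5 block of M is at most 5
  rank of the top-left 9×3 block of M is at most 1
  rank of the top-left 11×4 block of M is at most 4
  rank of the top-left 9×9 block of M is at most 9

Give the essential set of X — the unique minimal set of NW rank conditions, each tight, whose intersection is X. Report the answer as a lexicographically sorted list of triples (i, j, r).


Propagating the 33 rank bounds to every northwest block:

  row 1: 0, 0, 0, 0, 0, 0, 0, 0, 0, 1, 1
  row 2: 0, 1, 1, 1, 1, 1, 1, 1, 1, 2, 2
  row 3: 0, 1, 1, 1, 1, 1, 1, 1, 2, 3, 3
  row 4: 0, 1, 1, 2, 2, 2, 2, 2, 3, 4, 4
  row 5: 0, 1, 1, 2, 2, 2, 2, 2, 3, 4, 5
  row 6: 0, 1, 1, 2, 3, 3, 3, 3, 4, 5, 6
  row 7: 0, 1, 1, 2, 3, 3, 3, 4, 5, 6, 7
  row 8: 0, 1, 1, 2, 3, 3, 4, 5, 6, 7, 8
  row 9: 0, 1, 1, 2, 3, 4, 5, 6, 7, 8, 9
  row 10: 0, 1, 2, 3, 4, 5, 6, 7, 8, 9, 10
  row 11: 1, 2, 3, 4, 5, 6, 7, 8, 9, 10, 11

second differences of R give the permutation w = (10, 2, 9, 4, 11, 5, 8, 7, 6, 3, 1).

7 SE-corners of the 37-cell Rothe diagram give Ess(w):

[(1, 9, 0), (3, 8, 1), (5, 8, 2), (7, 7, 3), (8, 6, 3), (9, 3, 1), (10, 1, 0)]


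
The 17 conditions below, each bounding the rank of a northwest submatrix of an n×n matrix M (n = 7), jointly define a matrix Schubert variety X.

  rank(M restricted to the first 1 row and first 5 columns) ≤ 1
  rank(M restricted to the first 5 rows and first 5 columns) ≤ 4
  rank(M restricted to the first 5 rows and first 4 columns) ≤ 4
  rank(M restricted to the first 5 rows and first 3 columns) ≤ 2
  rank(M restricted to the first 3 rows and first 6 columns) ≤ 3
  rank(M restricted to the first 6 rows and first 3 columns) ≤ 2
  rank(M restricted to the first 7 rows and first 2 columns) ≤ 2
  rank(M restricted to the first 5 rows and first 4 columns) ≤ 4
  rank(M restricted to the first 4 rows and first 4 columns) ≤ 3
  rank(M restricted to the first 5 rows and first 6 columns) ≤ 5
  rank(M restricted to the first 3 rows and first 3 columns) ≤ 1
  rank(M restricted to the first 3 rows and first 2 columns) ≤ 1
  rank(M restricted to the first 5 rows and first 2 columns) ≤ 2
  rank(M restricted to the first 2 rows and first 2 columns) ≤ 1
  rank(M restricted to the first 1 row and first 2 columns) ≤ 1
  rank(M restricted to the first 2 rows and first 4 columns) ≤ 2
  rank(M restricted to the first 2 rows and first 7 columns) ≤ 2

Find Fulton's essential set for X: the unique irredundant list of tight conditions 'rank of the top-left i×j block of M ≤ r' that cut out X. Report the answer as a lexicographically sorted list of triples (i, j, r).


Recovering R(i,j) via the rank-extension bound from the 17 conditions:

  1  1  1  1  1  1  1
  1  1  1  2  2  2  2
  1  1  1  2  3  3  3
  1  2  2  3  4  4  4
  1  2  2  3  4  5  5
  1  2  2  3  4  5  6
  1  2  3  4  5  6  7

the unique w with this rank table is (1, 4, 5, 2, 6, 7, 3).

2 SE-corners of the 6-cell Rothe diagram give Ess(w):

[(3, 3, 1), (6, 3, 2)]


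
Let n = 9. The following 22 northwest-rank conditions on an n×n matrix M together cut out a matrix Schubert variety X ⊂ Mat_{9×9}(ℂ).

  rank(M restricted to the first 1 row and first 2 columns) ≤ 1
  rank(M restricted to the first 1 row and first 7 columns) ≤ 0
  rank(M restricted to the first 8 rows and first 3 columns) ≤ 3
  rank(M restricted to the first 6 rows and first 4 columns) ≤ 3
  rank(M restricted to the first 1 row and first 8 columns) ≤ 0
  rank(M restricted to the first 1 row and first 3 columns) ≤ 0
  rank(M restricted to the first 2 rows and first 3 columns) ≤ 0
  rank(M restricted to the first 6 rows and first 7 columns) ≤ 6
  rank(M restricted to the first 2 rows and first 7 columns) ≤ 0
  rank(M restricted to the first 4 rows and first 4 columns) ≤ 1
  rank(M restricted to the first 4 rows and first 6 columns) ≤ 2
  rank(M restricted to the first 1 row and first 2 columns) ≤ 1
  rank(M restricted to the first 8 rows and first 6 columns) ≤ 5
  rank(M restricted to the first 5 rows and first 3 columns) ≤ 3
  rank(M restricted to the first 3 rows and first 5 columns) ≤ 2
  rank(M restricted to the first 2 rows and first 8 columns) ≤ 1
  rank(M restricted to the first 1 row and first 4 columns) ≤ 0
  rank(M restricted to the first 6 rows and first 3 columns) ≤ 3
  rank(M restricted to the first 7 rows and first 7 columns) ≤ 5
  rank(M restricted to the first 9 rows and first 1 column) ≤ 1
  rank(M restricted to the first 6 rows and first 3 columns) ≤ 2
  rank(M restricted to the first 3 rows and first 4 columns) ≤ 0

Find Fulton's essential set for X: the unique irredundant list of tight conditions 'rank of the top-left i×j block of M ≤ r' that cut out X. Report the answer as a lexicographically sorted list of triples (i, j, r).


Rank table r_w(9×9) implied by the 22 constraints:

  i=1: 0 0 0 0 0 0 0 0 1
  i=2: 0 0 0 0 0 0 0 1 2
  i=3: 0 0 0 0 1 1 1 2 3
  i=4: 1 1 1 1 2 2 2 3 4
  i=5: 1 2 2 2 3 3 3 4 5
  i=6: 1 2 2 3 4 4 4 5 6
  i=7: 1 2 3 4 5 5 5 6 7
  i=8: 1 2 3 4 5 5 6 7 8
  i=9: 1 2 3 4 5 6 7 8 9

giving w = (9, 8, 5, 1, 2, 4, 3, 7, 6) via Δ²R.

Rothe diagram D(w) (21 cells), 5 SE-corners (essential conditions):

[(1, 8, 0), (2, 7, 0), (3, 4, 0), (6, 3, 2), (8, 6, 5)]


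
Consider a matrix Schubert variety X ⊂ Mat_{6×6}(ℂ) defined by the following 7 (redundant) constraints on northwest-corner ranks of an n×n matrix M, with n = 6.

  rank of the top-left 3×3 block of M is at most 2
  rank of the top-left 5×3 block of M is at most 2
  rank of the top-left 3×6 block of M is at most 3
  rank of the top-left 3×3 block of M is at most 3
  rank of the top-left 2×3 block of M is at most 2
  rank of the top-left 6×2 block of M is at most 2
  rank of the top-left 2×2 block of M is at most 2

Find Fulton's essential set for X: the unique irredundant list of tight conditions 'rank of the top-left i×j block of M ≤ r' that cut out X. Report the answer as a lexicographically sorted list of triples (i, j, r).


The tightest implied rank at each (i,j), from the 7 conditions:

  i=1: 1 1 1 1 1 1
  i=2: 1 2 2 2 2 2
  i=3: 1 2 2 3 3 3
  i=4: 1 2 2 3 4 4
  i=5: 1 2 2 3 4 5
  i=6: 1 2 3 4 5 6

so w = (1, 2, 4, 5, 6, 3).

Fulton essential set (1 of the 3 Rothe cells):

[(5, 3, 2)]


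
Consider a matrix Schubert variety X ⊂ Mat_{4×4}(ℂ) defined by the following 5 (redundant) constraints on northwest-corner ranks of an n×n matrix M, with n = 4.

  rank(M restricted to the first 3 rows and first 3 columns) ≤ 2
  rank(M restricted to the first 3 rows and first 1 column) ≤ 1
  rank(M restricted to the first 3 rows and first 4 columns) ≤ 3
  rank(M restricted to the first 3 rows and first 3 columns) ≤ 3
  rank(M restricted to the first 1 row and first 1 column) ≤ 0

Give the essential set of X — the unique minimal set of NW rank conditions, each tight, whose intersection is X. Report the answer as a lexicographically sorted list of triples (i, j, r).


Reconstructing r_w from the 5 given conditions:

  row 1: 0  1  1  1
  row 2: 1  2  2  2
  row 3: 1  2  2  3
  row 4: 1  2  3  4

second differences of R give the permutation w = (2, 1, 4, 3).

|D(w)|=2, |Ess(w)|=2:

[(1, 1, 0), (3, 3, 2)]


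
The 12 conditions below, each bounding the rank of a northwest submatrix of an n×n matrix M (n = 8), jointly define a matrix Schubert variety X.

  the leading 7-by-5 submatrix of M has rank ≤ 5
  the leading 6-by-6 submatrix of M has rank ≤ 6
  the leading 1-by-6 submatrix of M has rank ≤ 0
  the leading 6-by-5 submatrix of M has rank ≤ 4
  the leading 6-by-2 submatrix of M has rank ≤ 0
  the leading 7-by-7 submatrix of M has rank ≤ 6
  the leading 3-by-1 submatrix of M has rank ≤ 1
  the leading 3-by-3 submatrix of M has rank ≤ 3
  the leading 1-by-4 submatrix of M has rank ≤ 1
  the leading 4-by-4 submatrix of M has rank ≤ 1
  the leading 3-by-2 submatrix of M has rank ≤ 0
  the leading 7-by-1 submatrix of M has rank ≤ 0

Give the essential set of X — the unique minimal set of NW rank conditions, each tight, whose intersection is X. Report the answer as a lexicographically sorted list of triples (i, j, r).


Recovering R(i,j) via the rank-extension bound from the 12 conditions:

  0, 0, 0, 0, 0, 0, 1, 1
  0, 0, 1, 1, 1, 1, 2, 2
  0, 0, 1, 1, 2, 2, 3, 3
  0, 0, 1, 1, 2, 3, 4, 4
  0, 0, 1, 2, 3, 4, 5, 5
  0, 0, 1, 2, 3, 4, 5, 6
  0, 1, 2, 3, 4, 5, 6, 7
  1, 2, 3, 4, 5, 6, 7, 8

giving w = (7, 3, 5, 6, 4, 8, 2, 1) via Δ²R.

4 SE-corners of the 19-cell Rothe diagram give Ess(w):

[(1, 6, 0), (4, 4, 1), (6, 2, 0), (7, 1, 0)]


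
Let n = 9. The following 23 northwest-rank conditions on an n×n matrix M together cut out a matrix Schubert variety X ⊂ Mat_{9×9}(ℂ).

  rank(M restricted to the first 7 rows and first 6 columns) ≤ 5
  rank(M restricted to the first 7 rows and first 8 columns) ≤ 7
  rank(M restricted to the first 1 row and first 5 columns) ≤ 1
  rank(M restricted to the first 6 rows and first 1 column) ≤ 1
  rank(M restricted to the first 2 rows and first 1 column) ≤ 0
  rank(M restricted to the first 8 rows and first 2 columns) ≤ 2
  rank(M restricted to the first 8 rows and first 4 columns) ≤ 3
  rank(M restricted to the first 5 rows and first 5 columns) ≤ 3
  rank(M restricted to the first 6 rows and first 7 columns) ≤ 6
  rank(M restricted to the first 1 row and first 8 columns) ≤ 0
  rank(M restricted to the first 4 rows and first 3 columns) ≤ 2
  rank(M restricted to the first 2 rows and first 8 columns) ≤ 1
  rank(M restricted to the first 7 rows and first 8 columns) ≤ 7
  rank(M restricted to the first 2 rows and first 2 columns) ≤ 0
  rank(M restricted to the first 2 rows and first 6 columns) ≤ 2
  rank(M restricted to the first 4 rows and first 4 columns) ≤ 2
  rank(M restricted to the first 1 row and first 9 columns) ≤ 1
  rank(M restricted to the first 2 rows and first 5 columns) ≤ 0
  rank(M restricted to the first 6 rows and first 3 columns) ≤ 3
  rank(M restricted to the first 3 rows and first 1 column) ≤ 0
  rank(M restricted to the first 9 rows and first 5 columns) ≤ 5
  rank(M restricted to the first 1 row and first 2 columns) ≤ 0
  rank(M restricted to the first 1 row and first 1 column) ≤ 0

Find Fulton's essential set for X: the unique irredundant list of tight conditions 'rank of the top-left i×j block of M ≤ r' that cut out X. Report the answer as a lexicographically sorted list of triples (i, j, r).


Computing R[i][j] = min implied NW-rank bound (n=9, 23 conditions):

  0 | 0 | 0 | 0 | 0 | 0 | 0 | 0 | 1
  0 | 0 | 0 | 0 | 0 | 1 | 1 | 1 | 2
  0 | 1 | 1 | 1 | 1 | 2 | 2 | 2 | 3
  1 | 2 | 2 | 2 | 2 | 3 | 3 | 3 | 4
  1 | 2 | 3 | 3 | 3 | 4 | 4 | 4 | 5
  1 | 2 | 3 | 3 | 4 | 5 | 5 | 5 | 6
  1 | 2 | 3 | 3 | 4 | 5 | 6 | 6 | 7
  1 | 2 | 3 | 3 | 4 | 5 | 6 | 7 | 8
  1 | 2 | 3 | 4 | 5 | 6 | 7 | 8 | 9

giving w = (9, 6, 2, 1, 3, 5, 7, 8, 4) via Δ²R.

Fulton essential set (4 of the 17 Rothe cells):

[(1, 8, 0), (2, 5, 0), (3, 1, 0), (8, 4, 3)]


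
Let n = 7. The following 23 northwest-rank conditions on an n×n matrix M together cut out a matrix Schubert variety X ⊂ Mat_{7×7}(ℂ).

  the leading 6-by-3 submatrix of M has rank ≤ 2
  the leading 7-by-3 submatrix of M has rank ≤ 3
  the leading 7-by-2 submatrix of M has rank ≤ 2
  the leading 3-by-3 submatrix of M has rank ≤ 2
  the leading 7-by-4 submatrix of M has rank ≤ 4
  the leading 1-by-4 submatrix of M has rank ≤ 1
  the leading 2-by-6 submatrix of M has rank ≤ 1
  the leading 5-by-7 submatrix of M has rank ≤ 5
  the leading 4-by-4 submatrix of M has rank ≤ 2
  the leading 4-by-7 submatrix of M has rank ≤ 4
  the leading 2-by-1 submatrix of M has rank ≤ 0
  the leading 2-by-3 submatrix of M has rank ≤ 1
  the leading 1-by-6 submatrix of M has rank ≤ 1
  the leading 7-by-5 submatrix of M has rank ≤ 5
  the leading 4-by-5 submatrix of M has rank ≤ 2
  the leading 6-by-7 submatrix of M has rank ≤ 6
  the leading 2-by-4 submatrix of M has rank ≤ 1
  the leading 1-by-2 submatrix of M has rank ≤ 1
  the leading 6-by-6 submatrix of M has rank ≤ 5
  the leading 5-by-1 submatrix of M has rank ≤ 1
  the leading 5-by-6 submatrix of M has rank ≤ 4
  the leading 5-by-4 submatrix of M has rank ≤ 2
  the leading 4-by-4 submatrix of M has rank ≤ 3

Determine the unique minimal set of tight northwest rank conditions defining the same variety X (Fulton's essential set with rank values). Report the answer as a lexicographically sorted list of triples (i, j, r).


Recovering R(i,j) via the rank-extension bound from the 23 conditions:

  row 1: 0  1  1  1  1  1  1
  row 2: 0  1  1  1  1  1  2
  row 3: 1  2  2  2  2  2  3
  row 4: 1  2  2  2  2  3  4
  row 5: 1  2  2  2  3  4  5
  row 6: 1  2  2  3  4  5  6
  row 7: 1  2  3  4  5  6  7

the unique w with this rank table is (2, 7, 1, 6, 5, 4, 3).

ℓ(w)=12; the 5 essential cells (i,j,r):

[(2, 1, 0), (2, 6, 1), (4, 5, 2), (5, 4, 2), (6, 3, 2)]
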